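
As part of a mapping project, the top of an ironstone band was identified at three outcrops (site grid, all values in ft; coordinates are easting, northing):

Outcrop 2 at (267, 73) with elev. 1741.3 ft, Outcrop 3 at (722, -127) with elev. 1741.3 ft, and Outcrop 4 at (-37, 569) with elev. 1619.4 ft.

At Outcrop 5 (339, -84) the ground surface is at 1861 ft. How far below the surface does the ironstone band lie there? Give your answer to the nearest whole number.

78 ft

Two edge vectors: Outcrop 2→Outcrop 3 = (455, -200, 0), Outcrop 2→Outcrop 4 = (-304, 496, -121.9).
Normal n = (Outcrop 2→Outcrop 3) × (Outcrop 2→Outcrop 4) = (24380, 55464.5, 164880).
So ∂z/∂easting = −n_x/n_z = −0.14787 and ∂z/∂northing = −n_y/n_z = −0.33639.
Intercept c from Outcrop 2: 1741.3 + 39.48 + 24.56 = 1805.34.
At (339, -84): z_contact = −50.1 + 28.3 + 1805.34 = 1783.5 ft.
Depth below ground = 1861 − 1783.5 = 78 ft.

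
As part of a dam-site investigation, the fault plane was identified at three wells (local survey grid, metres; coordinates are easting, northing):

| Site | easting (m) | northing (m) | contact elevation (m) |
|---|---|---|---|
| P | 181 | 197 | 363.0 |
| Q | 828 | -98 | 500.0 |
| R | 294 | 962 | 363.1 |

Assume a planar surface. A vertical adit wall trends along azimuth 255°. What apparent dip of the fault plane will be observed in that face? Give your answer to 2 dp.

10.43°

Let the plane be z = a·easting + b·northing + c.
Q−P: 647a − 295b = 137;  R−P: 113a + 765b = 0.1.
Solving gives a = 0.19844, b = −0.02918.
Unit vector along 255° is (sin 255°, cos 255°) = (-0.9659, -0.2588).
Slope in that direction = a·(-0.9659) + b·(-0.2588) = −0.18413.
Apparent dip = arctan|0.18413| = 10.43° (true dip is 11.3°, so apparent ≤ true as expected).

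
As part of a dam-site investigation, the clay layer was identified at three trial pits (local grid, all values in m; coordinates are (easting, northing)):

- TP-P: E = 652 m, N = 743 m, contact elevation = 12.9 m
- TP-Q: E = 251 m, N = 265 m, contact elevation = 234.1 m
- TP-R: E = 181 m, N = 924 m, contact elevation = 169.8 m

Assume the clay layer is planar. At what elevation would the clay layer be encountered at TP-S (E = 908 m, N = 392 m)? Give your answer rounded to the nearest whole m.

Let the plane be z = a·E + b·N + c.
TP-Q−TP-P: −401a − 478b = 221.2;  TP-R−TP-P: −471a + 181b = 156.9.
Solving gives a = −0.38639, b = −0.13861.
Then c = 12.9 − a·652 − b·743 = 367.82.
At (908, 392): z = −350.8 − 54.3 + 367.82 = -37.4 m.

-37 m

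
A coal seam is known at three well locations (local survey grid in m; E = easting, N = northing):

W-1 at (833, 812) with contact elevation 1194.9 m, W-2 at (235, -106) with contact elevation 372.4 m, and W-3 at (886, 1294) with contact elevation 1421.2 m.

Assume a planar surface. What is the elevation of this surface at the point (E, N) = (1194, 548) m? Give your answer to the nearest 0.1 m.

1378.1 m

Two edge vectors: W-1→W-2 = (-598, -918, -822.5), W-1→W-3 = (53, 482, 226.3).
Normal n = (W-1→W-2) × (W-1→W-3) = (188701.6, 91734.9, -239582).
So ∂z/∂E = −n_x/n_z = 0.787628 and ∂z/∂N = −n_y/n_z = 0.382896.
Intercept c from W-1: 1194.9 − 656.09 − 310.91 = 227.89.
At (1194, 548): z = 940.4 + 209.8 + 227.89 = 1378.1 m.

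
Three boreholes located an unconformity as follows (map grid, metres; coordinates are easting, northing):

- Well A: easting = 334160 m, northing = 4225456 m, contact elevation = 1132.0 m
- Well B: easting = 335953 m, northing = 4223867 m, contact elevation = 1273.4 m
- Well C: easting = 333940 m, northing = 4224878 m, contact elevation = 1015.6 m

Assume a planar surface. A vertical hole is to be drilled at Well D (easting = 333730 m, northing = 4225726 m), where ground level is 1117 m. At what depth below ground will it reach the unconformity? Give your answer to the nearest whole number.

Let the plane be z = a·easting + b·northing + c.
Well B−Well A: 1793a − 1589b = 141.4;  Well C−Well A: −220a − 578b = −116.4.
Solving gives a = 0.19242532, b = 0.12814261.
Then c = 1132 − a·334160 − b·4225456 = −604629.81.
At (333730, 4225726): z_contact = 64218.1 + 541495.6 − 604629.81 = 1083.9 m.
Depth below ground = 1117 − 1083.9 = 33 m.

33 m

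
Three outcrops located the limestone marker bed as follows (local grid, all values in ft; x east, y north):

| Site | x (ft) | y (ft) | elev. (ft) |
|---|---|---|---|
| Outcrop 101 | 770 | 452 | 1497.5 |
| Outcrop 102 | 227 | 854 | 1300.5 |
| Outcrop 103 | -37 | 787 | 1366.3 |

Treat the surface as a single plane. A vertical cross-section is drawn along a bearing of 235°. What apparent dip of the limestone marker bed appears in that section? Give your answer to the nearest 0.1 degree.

23.2°

Let the plane be z = a·x + b·y + c.
Outcrop 102−Outcrop 101: −543a + 402b = −197;  Outcrop 103−Outcrop 101: −807a + 335b = −131.2.
Solving gives a = −0.09299, b = −0.61566.
Unit vector along 235° is (sin 235°, cos 235°) = (-0.8192, -0.5736).
Slope in that direction = a·(-0.8192) + b·(-0.5736) = 0.42931.
Apparent dip = arctan|0.42931| = 23.2° (true dip is 31.9°, so apparent ≤ true as expected).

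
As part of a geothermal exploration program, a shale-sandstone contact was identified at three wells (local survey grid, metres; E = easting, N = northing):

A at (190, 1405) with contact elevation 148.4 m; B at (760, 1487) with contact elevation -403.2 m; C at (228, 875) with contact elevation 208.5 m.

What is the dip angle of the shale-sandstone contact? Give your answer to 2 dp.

43.80°

Let the plane be z = a·E + b·N + c.
B−A: 570a + 82b = −551.6;  C−A: 38a − 530b = 60.1.
Solving gives a = −0.94169, b = −0.18091.
Gradient magnitude |∇z| = √(a² + b²) = √(0.88679 + 0.03273) = 0.95891.
True dip = arctan(0.95891) = 43.80°, dipping toward E (azimuth ≈ 079°).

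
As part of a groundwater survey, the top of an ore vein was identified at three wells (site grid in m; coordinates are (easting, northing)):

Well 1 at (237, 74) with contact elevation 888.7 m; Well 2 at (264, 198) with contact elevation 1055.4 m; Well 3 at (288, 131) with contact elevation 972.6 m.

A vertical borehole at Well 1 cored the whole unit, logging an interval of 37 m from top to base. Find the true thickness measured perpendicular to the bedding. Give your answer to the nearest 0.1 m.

Let the plane be z = a·E + b·N + c.
Well 2−Well 1: 27a + 124b = 166.7;  Well 3−Well 1: 51a + 57b = 83.9.
Solving gives a = 0.18844, b = 1.30332.
|∇z| = √(a²+b²) = 1.31688, so dip δ = arctan(1.31688) = 52.79°.
True thickness = vertical thickness × cos δ = 37 × cos 52.79° = 22.4 m.

22.4 m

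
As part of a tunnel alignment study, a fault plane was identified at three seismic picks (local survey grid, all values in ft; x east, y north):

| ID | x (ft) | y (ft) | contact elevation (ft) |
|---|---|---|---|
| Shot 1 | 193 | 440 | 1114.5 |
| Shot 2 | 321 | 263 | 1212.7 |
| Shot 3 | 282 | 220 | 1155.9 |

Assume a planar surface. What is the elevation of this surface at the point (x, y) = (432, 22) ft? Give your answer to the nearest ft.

Two edge vectors: Shot 1→Shot 2 = (128, -177, 98.2), Shot 1→Shot 3 = (89, -220, 41.4).
Normal n = (Shot 1→Shot 2) × (Shot 1→Shot 3) = (14276.2, 3440.6, -12407).
So ∂z/∂x = −n_x/n_z = 1.15066 and ∂z/∂y = −n_y/n_z = 0.27731.
Intercept c from Shot 1: 1114.5 − 222.08 − 122.02 = 770.41.
At (432, 22): z = 497.1 + 6.1 + 770.41 = 1273.6 ft.

1274 ft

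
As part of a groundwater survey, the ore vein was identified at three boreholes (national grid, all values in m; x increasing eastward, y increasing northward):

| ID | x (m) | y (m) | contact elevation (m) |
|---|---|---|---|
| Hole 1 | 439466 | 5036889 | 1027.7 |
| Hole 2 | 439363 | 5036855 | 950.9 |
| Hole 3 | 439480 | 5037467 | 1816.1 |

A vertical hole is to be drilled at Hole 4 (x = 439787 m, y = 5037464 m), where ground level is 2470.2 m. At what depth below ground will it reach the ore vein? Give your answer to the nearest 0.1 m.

566.8 m

Let the plane be z = a·x + b·y + c.
Hole 2−Hole 1: −103a − 34b = −76.8;  Hole 3−Hole 1: 14a + 578b = 788.4.
Solving gives a = 0.297754750, b = 1.356801788.
Then c = 1027.7 − a·439466 − b·5036889 = −6963885.39.
At (439787, 5037464): z_contact = 130948.67 + 6834840.16 − 6963885.39 = 1903.44 m.
Depth below ground = 2470.2 − 1903.44 = 566.8 m.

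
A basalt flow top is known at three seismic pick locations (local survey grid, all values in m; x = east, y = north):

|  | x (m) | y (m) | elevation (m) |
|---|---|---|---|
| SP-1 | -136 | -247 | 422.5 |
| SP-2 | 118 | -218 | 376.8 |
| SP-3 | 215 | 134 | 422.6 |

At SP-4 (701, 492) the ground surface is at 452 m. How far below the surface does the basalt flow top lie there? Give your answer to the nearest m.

Two edge vectors: SP-1→SP-2 = (254, 29, -45.7), SP-1→SP-3 = (351, 381, 0.1).
Normal n = (SP-1→SP-2) × (SP-1→SP-3) = (17414.6, -16066.1, 86595).
So ∂z/∂x = −n_x/n_z = −0.20110 and ∂z/∂y = −n_y/n_z = 0.18553.
Intercept c from SP-1: 422.5 − 27.35 + 45.83 = 440.98.
At (701, 492): z_contact = −141.0 + 91.3 + 440.98 = 391.3 m.
Depth below ground = 452 − 391.3 = 61 m.

61 m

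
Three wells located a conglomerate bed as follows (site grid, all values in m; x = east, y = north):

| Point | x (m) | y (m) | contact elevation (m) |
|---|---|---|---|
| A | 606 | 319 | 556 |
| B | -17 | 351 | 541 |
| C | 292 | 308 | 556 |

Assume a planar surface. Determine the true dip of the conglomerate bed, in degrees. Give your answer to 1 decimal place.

15.6°

Two edge vectors: A→B = (-623, 32, -15), A→C = (-314, -11, 0).
Normal n = (A→B) × (A→C) = (-165, 4710, 16901).
So ∂z/∂x = −n_x/n_z = 0.00976 and ∂z/∂y = −n_y/n_z = −0.27868.
Gradient magnitude |∇z| = √(a² + b²) = √(0.00010 + 0.07766) = 0.27885.
True dip = arctan(0.27885) = 15.6°, dipping toward N (azimuth ≈ 358°).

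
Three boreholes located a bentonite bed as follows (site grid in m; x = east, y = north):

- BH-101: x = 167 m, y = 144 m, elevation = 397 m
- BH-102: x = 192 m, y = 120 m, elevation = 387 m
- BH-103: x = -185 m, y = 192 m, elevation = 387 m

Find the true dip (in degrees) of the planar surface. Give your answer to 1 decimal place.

27.9°

Let the plane be z = a·x + b·y + c.
BH-102−BH-101: 25a − 24b = −10;  BH-103−BH-101: −352a + 48b = −10.
Solving gives a = 0.09934, b = 0.52014.
Gradient magnitude |∇z| = √(a² + b²) = √(0.00987 + 0.27055) = 0.52954.
True dip = arctan(0.52954) = 27.9°, dipping toward S (azimuth ≈ 191°).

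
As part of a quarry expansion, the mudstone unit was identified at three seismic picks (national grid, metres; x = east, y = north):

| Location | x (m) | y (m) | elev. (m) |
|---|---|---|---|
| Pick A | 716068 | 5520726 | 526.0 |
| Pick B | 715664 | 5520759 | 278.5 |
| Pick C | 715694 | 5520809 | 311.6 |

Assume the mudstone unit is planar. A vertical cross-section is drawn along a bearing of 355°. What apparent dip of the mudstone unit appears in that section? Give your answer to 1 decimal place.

Let the plane be z = a·x + b·y + c.
Pick B−Pick A: −404a + 33b = −247.5;  Pick C−Pick A: −374a + 83b = −214.4.
Solving gives a = 0.63555, b = 0.28067.
Unit vector along 355° is (sin 355°, cos 355°) = (-0.0872, 0.9962).
Slope in that direction = a·(-0.0872) + b·(0.9962) = 0.22421.
Apparent dip = arctan|0.22421| = 12.6° (true dip is 34.8°, so apparent ≤ true as expected).

12.6°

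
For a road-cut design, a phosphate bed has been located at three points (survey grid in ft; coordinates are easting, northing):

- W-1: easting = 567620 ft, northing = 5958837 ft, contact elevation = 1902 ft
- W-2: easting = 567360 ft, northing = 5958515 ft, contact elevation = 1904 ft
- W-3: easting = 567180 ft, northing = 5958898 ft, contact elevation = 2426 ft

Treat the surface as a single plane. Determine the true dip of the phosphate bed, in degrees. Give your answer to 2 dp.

53.95°

Two edge vectors: W-1→W-2 = (-260, -322, 2), W-1→W-3 = (-440, 61, 524).
Normal n = (W-1→W-2) × (W-1→W-3) = (-168850, 135360, -157540).
So ∂z/∂easting = −n_x/n_z = −1.07179 and ∂z/∂northing = −n_y/n_z = 0.85921.
Gradient magnitude |∇z| = √(a² + b²) = √(1.14874 + 0.73824) = 1.37367.
True dip = arctan(1.37367) = 53.95°, dipping toward SE (azimuth ≈ 129°).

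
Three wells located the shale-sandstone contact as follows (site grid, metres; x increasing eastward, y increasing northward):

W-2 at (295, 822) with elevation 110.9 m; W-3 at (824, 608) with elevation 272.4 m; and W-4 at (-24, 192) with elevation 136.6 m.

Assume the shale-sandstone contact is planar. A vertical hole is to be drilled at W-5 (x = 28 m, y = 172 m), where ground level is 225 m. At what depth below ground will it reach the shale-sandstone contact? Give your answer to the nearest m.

Let the plane be z = a·x + b·y + c.
W-3−W-2: 529a − 214b = 161.5;  W-4−W-2: −319a − 630b = 25.7.
Solving gives a = 0.23969, b = −0.16216.
Then c = 110.9 − a·295 − b·822 = 173.49.
At (28, 172): z_contact = 6.7 − 27.9 + 173.49 = 152.3 m.
Depth below ground = 225 − 152.3 = 73 m.

73 m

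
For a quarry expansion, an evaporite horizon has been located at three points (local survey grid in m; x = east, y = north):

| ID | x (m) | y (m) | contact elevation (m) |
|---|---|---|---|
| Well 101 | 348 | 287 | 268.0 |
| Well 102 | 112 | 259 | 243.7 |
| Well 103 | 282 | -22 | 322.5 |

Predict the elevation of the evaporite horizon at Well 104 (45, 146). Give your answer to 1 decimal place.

258.2 m

Let the plane be z = a·x + b·y + c.
Well 102−Well 101: −236a − 28b = −24.3;  Well 103−Well 101: −66a − 309b = 54.5.
Solving gives a = 0.12711, b = −0.20353.
Then c = 268 − a·348 − b·287 = 282.18.
At (45, 146): z = 5.7 − 29.7 + 282.18 = 258.2 m.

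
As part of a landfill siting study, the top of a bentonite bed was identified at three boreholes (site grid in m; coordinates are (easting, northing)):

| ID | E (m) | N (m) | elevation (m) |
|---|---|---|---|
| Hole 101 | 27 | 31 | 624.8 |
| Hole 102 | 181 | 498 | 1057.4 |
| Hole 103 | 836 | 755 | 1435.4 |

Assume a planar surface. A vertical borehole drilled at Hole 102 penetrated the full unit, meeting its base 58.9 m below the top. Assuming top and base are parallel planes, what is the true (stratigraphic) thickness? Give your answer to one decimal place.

Let the plane be z = a·E + b·N + c.
Hole 102−Hole 101: 154a + 467b = 432.6;  Hole 103−Hole 101: 809a + 724b = 810.6.
Solving gives a = 0.24539, b = 0.84542.
|∇z| = √(a²+b²) = 0.88031, so dip δ = arctan(0.88031) = 41.36°.
True thickness = vertical thickness × cos δ = 58.9 × cos 41.36° = 44.2 m.

44.2 m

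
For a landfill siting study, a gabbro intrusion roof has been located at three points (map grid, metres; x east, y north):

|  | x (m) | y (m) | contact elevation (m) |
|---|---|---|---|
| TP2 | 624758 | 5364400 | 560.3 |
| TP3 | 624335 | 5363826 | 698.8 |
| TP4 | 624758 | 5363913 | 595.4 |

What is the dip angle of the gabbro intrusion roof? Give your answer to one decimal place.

Let the plane be z = a·x + b·y + c.
TP3−TP2: −423a − 574b = 138.5;  TP4−TP2: 0a − 487b = 35.1.
Solving gives a = −0.22962, b = −0.07207.
Gradient magnitude |∇z| = √(a² + b²) = √(0.05273 + 0.00519) = 0.24067.
True dip = arctan(0.24067) = 13.5°, dipping toward ENE (azimuth ≈ 073°).

13.5°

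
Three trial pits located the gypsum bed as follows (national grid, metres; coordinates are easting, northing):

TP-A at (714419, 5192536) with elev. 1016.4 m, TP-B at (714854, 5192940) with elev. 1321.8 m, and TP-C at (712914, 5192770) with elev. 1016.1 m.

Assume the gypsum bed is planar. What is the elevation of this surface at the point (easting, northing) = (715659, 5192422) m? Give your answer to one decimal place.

1067.7 m

Two edge vectors: TP-A→TP-B = (435, 404, 305.4), TP-A→TP-C = (-1505, 234, -0.3).
Normal n = (TP-A→TP-B) × (TP-A→TP-C) = (-71584.8, -459496.5, 709810).
So ∂z/∂easting = −n_x/n_z = 0.100850650 and ∂z/∂northing = −n_y/n_z = 0.647351404.
Intercept c from TP-A: 1016.4 − 72049.62 − 3361395.47 = −3432428.69.
At (715659, 5192422): z = 72174.7 + 3361321.7 − 3432428.69 = 1067.7 m.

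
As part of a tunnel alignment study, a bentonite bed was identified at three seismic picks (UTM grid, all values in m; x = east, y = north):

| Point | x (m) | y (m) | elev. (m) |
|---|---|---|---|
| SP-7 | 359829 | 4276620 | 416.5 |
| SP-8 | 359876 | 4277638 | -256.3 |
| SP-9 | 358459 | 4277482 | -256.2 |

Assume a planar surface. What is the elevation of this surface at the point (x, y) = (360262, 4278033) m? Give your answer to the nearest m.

-490 m

Two edge vectors: SP-7→SP-8 = (47, 1018, -672.8), SP-7→SP-9 = (-1370, 862, -672.7).
Normal n = (SP-7→SP-8) × (SP-7→SP-9) = (-104855, 953352.9, 1435174).
So ∂z/∂x = −n_x/n_z = 0.07306083 and ∂z/∂y = −n_y/n_z = −0.66427688.
Intercept c from SP-7: 416.5 − 26289.40 + 2840859.77 = 2814986.87.
At (360262, 4278033): z = 26321.0 − 2841798.4 + 2814986.87 = -490.5 m.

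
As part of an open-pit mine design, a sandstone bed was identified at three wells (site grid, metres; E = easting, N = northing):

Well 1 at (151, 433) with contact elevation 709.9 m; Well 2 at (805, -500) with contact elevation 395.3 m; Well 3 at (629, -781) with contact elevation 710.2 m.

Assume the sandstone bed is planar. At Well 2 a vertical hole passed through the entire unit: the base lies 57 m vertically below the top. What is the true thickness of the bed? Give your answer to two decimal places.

36.84 m

Two edge vectors: Well 1→Well 2 = (654, -933, -314.6), Well 1→Well 3 = (478, -1214, 0.3).
Normal n = (Well 1→Well 2) × (Well 1→Well 3) = (-382204.3, -150575, -347982).
So ∂z/∂E = −n_x/n_z = −1.09835 and ∂z/∂N = −n_y/n_z = −0.43271.
|∇z| = √(a²+b²) = 1.18051, so dip δ = arctan(1.18051) = 49.73°.
True thickness = vertical thickness × cos δ = 57 × cos 49.73° = 36.84 m.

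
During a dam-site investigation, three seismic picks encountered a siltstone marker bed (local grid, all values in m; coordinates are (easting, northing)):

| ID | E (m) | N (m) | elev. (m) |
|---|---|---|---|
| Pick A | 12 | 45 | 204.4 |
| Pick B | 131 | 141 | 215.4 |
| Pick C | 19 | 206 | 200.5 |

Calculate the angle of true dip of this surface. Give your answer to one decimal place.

6.8°

Two edge vectors: Pick A→Pick B = (119, 96, 11), Pick A→Pick C = (7, 161, -3.9).
Normal n = (Pick A→Pick B) × (Pick A→Pick C) = (-2145.4, 541.1, 18487).
So ∂z/∂E = −n_x/n_z = 0.11605 and ∂z/∂N = −n_y/n_z = −0.02927.
Gradient magnitude |∇z| = √(a² + b²) = √(0.01347 + 0.00086) = 0.11968.
True dip = arctan(0.11968) = 6.8°, dipping toward WNW (azimuth ≈ 284°).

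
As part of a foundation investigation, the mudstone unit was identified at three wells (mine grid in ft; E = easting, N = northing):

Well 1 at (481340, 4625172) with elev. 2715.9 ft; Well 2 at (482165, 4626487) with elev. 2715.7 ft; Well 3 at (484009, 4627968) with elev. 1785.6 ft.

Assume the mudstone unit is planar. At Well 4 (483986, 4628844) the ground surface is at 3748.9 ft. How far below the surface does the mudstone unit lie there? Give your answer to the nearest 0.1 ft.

Let the plane be z = a·E + b·N + c.
Well 2−Well 1: 825a + 1315b = −0.2;  Well 3−Well 1: 2669a + 2796b = −930.3.
Solving gives a = −1.016417062, b = 0.637524012.
Then c = 2715.9 − a·481340 − b·4625172 = −2456700.12.
At (483986, 4628844): z_contact = −491931.63 + 2950999.20 − 2456700.12 = 2367.45 ft.
Depth below ground = 3748.9 − 2367.45 = 1381.5 ft.

1381.5 ft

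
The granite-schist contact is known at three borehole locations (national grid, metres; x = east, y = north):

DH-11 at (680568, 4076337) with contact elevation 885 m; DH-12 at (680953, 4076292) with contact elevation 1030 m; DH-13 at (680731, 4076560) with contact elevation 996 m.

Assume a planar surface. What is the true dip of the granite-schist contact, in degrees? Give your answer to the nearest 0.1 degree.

24.2°

Let the plane be z = a·x + b·y + c.
DH-12−DH-11: 385a − 45b = 145;  DH-13−DH-11: 163a + 223b = 111.
Solving gives a = 0.40058, b = 0.20496.
Gradient magnitude |∇z| = √(a² + b²) = √(0.16046 + 0.04201) = 0.44997.
True dip = arctan(0.44997) = 24.2°, dipping toward WSW (azimuth ≈ 243°).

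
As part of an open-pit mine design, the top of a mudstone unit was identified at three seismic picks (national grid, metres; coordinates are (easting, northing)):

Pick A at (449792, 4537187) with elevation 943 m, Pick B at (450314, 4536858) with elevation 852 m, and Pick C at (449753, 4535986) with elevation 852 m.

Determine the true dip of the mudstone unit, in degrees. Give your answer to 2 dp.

8.39°

Let the plane be z = a·E + b·N + c.
Pick B−Pick A: 522a − 329b = −91;  Pick C−Pick A: −39a − 1201b = −91.
Solving gives a = −0.12404, b = 0.07980.
Gradient magnitude |∇z| = √(a² + b²) = √(0.01538 + 0.00637) = 0.14749.
True dip = arctan(0.14749) = 8.39°, dipping toward ESE (azimuth ≈ 123°).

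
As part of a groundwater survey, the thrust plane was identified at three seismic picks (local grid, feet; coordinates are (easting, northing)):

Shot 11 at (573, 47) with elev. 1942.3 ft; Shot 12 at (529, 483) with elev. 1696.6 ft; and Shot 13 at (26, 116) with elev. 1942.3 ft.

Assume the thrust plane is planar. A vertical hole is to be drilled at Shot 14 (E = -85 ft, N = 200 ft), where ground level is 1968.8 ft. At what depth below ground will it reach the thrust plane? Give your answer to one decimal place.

66.5 ft

Let the plane be z = a·E + b·N + c.
Shot 12−Shot 11: −44a + 436b = −245.7;  Shot 13−Shot 11: −547a + 69b = 0.
Solving gives a = −0.07200, b = −0.57080.
Then c = 1942.3 − a·573 − b·47 = 2010.38.
At (-85, 200): z_contact = 6.12 − 114.16 + 2010.38 = 1902.35 ft.
Depth below ground = 1968.8 − 1902.35 = 66.5 ft.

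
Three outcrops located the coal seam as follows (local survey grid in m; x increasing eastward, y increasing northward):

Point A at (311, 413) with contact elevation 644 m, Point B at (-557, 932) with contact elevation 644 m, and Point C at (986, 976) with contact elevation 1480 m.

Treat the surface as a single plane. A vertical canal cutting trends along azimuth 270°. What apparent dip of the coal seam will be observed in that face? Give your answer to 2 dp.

Two edge vectors: Point A→Point B = (-868, 519, 0), Point A→Point C = (675, 563, 836).
Normal n = (Point A→Point B) × (Point A→Point C) = (433884, 725648, -839009).
So ∂z/∂x = −n_x/n_z = 0.51714 and ∂z/∂y = −n_y/n_z = 0.86489.
Unit vector along 270° is (sin 270°, cos 270°) = (-1.0000, -0.0000).
Slope in that direction = a·(-1.0000) + b·(-0.0000) = −0.51714.
Apparent dip = arctan|0.51714| = 27.35° (true dip is 45.2°, so apparent ≤ true as expected).

27.35°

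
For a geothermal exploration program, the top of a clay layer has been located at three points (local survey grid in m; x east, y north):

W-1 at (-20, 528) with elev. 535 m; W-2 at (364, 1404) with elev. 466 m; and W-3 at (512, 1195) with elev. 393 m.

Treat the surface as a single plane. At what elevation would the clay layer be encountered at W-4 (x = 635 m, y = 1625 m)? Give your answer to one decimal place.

Two edge vectors: W-1→W-2 = (384, 876, -69), W-1→W-3 = (532, 667, -142).
Normal n = (W-1→W-2) × (W-1→W-3) = (-78369, 17820, -209904).
So ∂z/∂x = −n_x/n_z = −0.373356 and ∂z/∂y = −n_y/n_z = 0.084896.
Intercept c from W-1: 535 − 7.47 − 44.83 = 482.71.
At (635, 1625): z = −237.1 + 138.0 + 482.71 = 383.6 m.

383.6 m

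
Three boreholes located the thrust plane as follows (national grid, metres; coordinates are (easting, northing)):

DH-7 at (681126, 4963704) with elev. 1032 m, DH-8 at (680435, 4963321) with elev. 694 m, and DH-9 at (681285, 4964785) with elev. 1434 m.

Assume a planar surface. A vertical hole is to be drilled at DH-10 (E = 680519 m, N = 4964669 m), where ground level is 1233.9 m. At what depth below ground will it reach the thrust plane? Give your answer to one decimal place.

Let the plane be z = a·E + b·N + c.
DH-8−DH-7: −691a − 383b = −338;  DH-9−DH-7: 159a + 1081b = 402.
Solving gives a = 0.308147518, b = 0.326553695.
Then c = 1032 − a·681126 − b·4963704 = −1829771.17.
At (680519, 4964669): z_contact = 209700.24 + 1621231.01 − 1829771.17 = 1160.08 m.
Depth below ground = 1233.9 − 1160.08 = 73.8 m.

73.8 m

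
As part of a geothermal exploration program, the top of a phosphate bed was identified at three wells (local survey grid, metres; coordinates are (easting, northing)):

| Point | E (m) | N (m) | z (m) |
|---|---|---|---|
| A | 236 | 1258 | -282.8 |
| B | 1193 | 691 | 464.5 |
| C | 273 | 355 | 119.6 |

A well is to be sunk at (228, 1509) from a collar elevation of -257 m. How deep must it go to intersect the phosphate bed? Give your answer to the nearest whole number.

136 m

Two edge vectors: A→B = (957, -567, 747.3), A→C = (37, -903, 402.4).
Normal n = (A→B) × (A→C) = (446651.1, -357446.7, -843192).
So ∂z/∂E = −n_x/n_z = 0.52971 and ∂z/∂N = −n_y/n_z = −0.42392.
Intercept c from A: -282.8 − 125.01 + 533.29 = 125.48.
At (228, 1509): z_contact = 120.8 − 639.7 + 125.48 = -393.4 m.
Depth below ground = -257 − (-393.4) = 136 m.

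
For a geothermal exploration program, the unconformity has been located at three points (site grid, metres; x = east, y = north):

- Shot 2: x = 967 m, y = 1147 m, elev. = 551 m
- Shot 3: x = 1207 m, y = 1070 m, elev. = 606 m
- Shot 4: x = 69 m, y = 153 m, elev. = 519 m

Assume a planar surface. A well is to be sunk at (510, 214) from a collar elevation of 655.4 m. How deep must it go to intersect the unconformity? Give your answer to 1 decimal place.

Let the plane be z = a·x + b·y + c.
Shot 3−Shot 2: 240a − 77b = 55;  Shot 4−Shot 2: −898a − 994b = −32.
Solving gives a = 0.185677, b = −0.135551.
Then c = 551 − a·967 − b·1147 = 526.93.
At (510, 214): z_contact = 94.70 − 29.01 + 526.93 = 592.62 m.
Depth below ground = 655.4 − 592.62 = 62.8 m.

62.8 m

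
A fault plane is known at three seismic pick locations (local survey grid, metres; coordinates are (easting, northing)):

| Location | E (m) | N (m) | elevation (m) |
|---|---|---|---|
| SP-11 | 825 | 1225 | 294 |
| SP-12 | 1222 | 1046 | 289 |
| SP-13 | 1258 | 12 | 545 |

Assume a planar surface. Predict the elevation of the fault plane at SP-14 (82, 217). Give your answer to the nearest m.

642 m

Let the plane be z = a·E + b·N + c.
SP-12−SP-11: 397a − 179b = −5;  SP-13−SP-11: 433a − 1213b = 251.
Solving gives a = −0.12621, b = −0.25198.
Then c = 294 − a·825 − b·1225 = 706.79.
At (82, 217): z = −10.3 − 54.7 + 706.79 = 641.8 m.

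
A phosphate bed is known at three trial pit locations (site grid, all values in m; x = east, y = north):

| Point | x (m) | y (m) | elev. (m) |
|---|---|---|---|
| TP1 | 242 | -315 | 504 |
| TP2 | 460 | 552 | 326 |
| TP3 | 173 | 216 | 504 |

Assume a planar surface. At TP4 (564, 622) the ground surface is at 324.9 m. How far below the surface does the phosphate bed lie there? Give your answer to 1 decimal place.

Two edge vectors: TP1→TP2 = (218, 867, -178), TP1→TP3 = (-69, 531, 0).
Normal n = (TP1→TP2) × (TP1→TP3) = (94518, 12282, 175581).
So ∂z/∂x = −n_x/n_z = −0.53832 and ∂z/∂y = −n_y/n_z = −0.06995.
Intercept c from TP1: 504 + 130.27 − 22.03 = 612.24.
At (564, 622): z_contact = −303.61 − 43.51 + 612.24 = 265.12 m.
Depth below ground = 324.9 − 265.12 = 59.8 m.

59.8 m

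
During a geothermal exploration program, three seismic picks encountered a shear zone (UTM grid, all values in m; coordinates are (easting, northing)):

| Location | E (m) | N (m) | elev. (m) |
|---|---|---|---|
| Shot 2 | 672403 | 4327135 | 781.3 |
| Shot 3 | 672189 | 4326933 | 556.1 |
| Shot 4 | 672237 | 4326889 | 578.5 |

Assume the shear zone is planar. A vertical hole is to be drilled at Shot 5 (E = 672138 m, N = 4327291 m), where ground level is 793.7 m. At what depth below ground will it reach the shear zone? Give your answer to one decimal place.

163.4 m

Two edge vectors: Shot 2→Shot 3 = (-214, -202, -225.2), Shot 2→Shot 4 = (-166, -246, -202.8).
Normal n = (Shot 2→Shot 3) × (Shot 2→Shot 4) = (-14433.6, -6016, 19112).
So ∂z/∂E = −n_x/n_z = 0.755211386 and ∂z/∂N = −n_y/n_z = 0.314776057.
Intercept c from Shot 2: 781.3 − 507806.40 − 1362078.49 = −1869103.59.
At (672138, 4327291): z_contact = 507606.27 + 1362127.60 − 1869103.59 = 630.27 m.
Depth below ground = 793.7 − 630.27 = 163.4 m.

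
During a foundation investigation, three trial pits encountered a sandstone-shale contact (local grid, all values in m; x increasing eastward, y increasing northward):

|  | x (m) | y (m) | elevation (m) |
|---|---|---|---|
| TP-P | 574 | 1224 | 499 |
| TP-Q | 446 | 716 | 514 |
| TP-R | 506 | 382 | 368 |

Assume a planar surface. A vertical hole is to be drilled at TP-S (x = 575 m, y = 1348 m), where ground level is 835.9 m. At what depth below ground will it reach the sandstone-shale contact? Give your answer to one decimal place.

307.9 m

Two edge vectors: TP-P→TP-Q = (-128, -508, 15), TP-P→TP-R = (-68, -842, -131).
Normal n = (TP-P→TP-Q) × (TP-P→TP-R) = (79178, -17788, 73232).
So ∂z/∂x = −n_x/n_z = −1.081194 and ∂z/∂y = −n_y/n_z = 0.242899.
Intercept c from TP-P: 499 + 620.61 − 297.31 = 822.30.
At (575, 1348): z_contact = −621.69 + 327.43 + 822.30 = 528.04 m.
Depth below ground = 835.9 − 528.04 = 307.9 m.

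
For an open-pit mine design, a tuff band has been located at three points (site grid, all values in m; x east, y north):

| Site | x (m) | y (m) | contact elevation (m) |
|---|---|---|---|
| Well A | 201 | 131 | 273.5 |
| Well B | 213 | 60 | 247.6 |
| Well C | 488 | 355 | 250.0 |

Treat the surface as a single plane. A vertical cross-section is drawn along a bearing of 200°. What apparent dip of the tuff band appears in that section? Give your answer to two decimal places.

10.24°

Two edge vectors: Well A→Well B = (12, -71, -25.9), Well A→Well C = (287, 224, -23.5).
Normal n = (Well A→Well B) × (Well A→Well C) = (7470.1, -7151.3, 23065).
So ∂z/∂x = −n_x/n_z = −0.32387 and ∂z/∂y = −n_y/n_z = 0.31005.
Unit vector along 200° is (sin 200°, cos 200°) = (-0.3420, -0.9397).
Slope in that direction = a·(-0.3420) + b·(-0.9397) = −0.18058.
Apparent dip = arctan|0.18058| = 10.24° (true dip is 24.1°, so apparent ≤ true as expected).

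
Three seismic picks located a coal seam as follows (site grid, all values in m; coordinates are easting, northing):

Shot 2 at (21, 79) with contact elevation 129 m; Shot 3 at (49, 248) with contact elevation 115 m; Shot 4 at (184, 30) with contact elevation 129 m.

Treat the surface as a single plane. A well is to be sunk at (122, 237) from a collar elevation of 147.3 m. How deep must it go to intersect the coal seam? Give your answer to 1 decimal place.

Let the plane be z = a·easting + b·northing + c.
Shot 3−Shot 2: 28a + 169b = −14;  Shot 4−Shot 2: 163a − 49b = 0.
Solving gives a = −0.02372, b = −0.07891.
Then c = 129 − a·21 − b·79 = 135.73.
At (122, 237): z_contact = −2.89 − 18.70 + 135.73 = 114.14 m.
Depth below ground = 147.3 − 114.14 = 33.2 m.

33.2 m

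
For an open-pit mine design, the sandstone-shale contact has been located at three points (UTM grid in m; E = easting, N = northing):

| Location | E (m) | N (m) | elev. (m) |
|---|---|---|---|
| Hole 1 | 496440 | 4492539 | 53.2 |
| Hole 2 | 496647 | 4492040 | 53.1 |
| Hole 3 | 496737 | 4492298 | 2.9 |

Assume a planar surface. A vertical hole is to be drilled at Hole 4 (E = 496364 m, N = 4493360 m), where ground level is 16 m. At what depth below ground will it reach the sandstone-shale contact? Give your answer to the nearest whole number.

Let the plane be z = a·E + b·N + c.
Hole 2−Hole 1: 207a − 499b = −0.1;  Hole 3−Hole 1: 297a − 241b = −50.3.
Solving gives a = −0.25505106, b = −0.10560234.
Then c = 53.2 − a·496440 − b·4492539 = 601093.39.
At (496364, 4493360): z_contact = −126598.2 − 474509.3 + 601093.39 = -14.1 m.
Depth below ground = 16 − (-14.1) = 30 m.

30 m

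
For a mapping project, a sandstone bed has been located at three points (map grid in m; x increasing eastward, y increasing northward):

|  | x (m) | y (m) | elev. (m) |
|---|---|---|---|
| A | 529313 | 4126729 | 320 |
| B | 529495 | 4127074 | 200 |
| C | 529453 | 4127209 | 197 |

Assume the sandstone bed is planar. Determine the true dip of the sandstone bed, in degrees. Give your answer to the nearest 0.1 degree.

Let the plane be z = a·x + b·y + c.
B−A: 182a + 345b = −120;  C−A: 140a + 480b = −123.
Solving gives a = −0.38825, b = −0.14301.
Gradient magnitude |∇z| = √(a² + b²) = √(0.15074 + 0.02045) = 0.41375.
True dip = arctan(0.41375) = 22.5°, dipping toward ENE (azimuth ≈ 070°).

22.5°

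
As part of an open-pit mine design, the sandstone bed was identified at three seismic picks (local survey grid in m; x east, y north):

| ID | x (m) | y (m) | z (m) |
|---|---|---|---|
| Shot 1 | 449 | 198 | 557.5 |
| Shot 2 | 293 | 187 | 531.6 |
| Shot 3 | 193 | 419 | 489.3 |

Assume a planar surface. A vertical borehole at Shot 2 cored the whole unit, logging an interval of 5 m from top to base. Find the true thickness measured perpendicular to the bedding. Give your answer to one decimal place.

4.9 m

Let the plane be z = a·x + b·y + c.
Shot 2−Shot 1: −156a − 11b = −25.9;  Shot 3−Shot 1: −256a + 221b = −68.2.
Solving gives a = 0.17361, b = −0.10750.
|∇z| = √(a²+b²) = 0.20419, so dip δ = arctan(0.20419) = 11.54°.
True thickness = vertical thickness × cos δ = 5 × cos 11.54° = 4.9 m.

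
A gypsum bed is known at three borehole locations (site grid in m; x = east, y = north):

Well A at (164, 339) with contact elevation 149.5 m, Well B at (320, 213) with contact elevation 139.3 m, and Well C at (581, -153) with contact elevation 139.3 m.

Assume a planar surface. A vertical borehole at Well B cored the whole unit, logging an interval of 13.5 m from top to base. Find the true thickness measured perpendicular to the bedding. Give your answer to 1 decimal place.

13.3 m

Two edge vectors: Well A→Well B = (156, -126, -10.2), Well A→Well C = (417, -492, -10.2).
Normal n = (Well A→Well B) × (Well A→Well C) = (-3733.2, -2662.2, -24210).
So ∂z/∂x = −n_x/n_z = −0.15420 and ∂z/∂y = −n_y/n_z = −0.10996.
|∇z| = √(a²+b²) = 0.18939, so dip δ = arctan(0.18939) = 10.72°.
True thickness = vertical thickness × cos δ = 13.5 × cos 10.72° = 13.3 m.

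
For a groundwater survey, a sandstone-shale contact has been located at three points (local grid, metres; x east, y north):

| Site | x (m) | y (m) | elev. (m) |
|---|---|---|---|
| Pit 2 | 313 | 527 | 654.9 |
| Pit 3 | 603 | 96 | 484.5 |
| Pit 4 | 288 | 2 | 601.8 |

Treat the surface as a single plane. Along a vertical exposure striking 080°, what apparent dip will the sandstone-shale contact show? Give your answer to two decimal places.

Two edge vectors: Pit 2→Pit 3 = (290, -431, -170.4), Pit 2→Pit 4 = (-25, -525, -53.1).
Normal n = (Pit 2→Pit 3) × (Pit 2→Pit 4) = (-66573.9, 19659, -163025).
So ∂z/∂x = −n_x/n_z = −0.40837 and ∂z/∂y = −n_y/n_z = 0.12059.
Unit vector along 080° is (sin 80°, cos 80°) = (0.9848, 0.1736).
Slope in that direction = a·(0.9848) + b·(0.1736) = −0.38122.
Apparent dip = arctan|0.38122| = 20.87° (true dip is 23.1°, so apparent ≤ true as expected).

20.87°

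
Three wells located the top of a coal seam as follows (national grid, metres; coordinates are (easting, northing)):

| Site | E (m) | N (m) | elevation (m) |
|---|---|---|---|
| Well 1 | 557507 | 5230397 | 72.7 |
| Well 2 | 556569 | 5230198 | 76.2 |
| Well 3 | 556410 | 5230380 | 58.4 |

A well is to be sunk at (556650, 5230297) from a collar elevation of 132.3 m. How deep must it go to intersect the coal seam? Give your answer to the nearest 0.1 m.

63.4 m

Let the plane be z = a·E + b·N + c.
Well 2−Well 1: −938a − 199b = 3.5;  Well 3−Well 1: −1097a − 17b = −14.3.
Solving gives a = 0.014356805, b = −0.085259714.
Then c = 72.7 − a·557507 − b·5230397 = 438010.83.
At (556650, 5230297): z_contact = 7991.72 − 445933.63 + 438010.83 = 68.92 m.
Depth below ground = 132.3 − 68.92 = 63.4 m.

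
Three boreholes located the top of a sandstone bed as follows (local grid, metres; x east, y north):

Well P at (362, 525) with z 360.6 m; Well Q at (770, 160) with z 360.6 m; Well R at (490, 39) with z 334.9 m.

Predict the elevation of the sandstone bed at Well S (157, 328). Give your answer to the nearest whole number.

334 m

Let the plane be z = a·x + b·y + c.
Well Q−Well P: 408a − 365b = 0;  Well R−Well P: 128a − 486b = −25.7.
Solving gives a = 0.06189, b = 0.06918.
Then c = 360.6 − a·362 − b·525 = 301.88.
At (157, 328): z = 9.7 + 22.7 + 301.88 = 334.3 m.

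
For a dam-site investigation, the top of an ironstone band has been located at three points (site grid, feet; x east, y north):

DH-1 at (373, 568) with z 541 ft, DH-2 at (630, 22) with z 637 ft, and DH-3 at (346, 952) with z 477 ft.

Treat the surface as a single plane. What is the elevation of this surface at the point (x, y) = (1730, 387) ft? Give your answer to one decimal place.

Two edge vectors: DH-1→DH-2 = (257, -546, 96), DH-1→DH-3 = (-27, 384, -64).
Normal n = (DH-1→DH-2) × (DH-1→DH-3) = (-1920, 13856, 83946).
So ∂z/∂x = −n_x/n_z = 0.022872 and ∂z/∂y = −n_y/n_z = −0.165058.
Intercept c from DH-1: 541 − 8.53 + 93.75 = 626.22.
At (1730, 387): z = 39.6 − 63.9 + 626.22 = 601.9 ft.

601.9 ft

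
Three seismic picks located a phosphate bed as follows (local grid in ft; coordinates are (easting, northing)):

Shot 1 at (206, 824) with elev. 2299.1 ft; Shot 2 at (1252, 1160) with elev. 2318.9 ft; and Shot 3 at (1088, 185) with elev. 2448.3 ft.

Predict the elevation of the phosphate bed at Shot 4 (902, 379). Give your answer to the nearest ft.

2408 ft

Two edge vectors: Shot 1→Shot 2 = (1046, 336, 19.8), Shot 1→Shot 3 = (882, -639, 149.2).
Normal n = (Shot 1→Shot 2) × (Shot 1→Shot 3) = (62783.4, -138599.6, -964746).
So ∂z/∂E = −n_x/n_z = 0.06508 and ∂z/∂N = −n_y/n_z = −0.14366.
Intercept c from Shot 1: 2299.1 − 13.41 + 118.38 = 2404.07.
At (902, 379): z = 58.7 − 54.4 + 2404.07 = 2408.3 ft.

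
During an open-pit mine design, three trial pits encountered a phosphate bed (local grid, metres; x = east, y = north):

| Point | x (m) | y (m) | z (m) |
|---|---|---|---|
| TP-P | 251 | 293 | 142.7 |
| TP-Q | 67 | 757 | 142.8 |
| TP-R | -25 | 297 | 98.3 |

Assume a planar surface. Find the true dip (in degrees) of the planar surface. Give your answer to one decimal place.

Let the plane be z = a·x + b·y + c.
TP-Q−TP-P: −184a + 464b = 0.1;  TP-R−TP-P: −276a + 4b = −44.4.
Solving gives a = 0.16180, b = 0.06438.
Gradient magnitude |∇z| = √(a² + b²) = √(0.02618 + 0.00414) = 0.17414.
True dip = arctan(0.17414) = 9.9°, dipping toward WSW (azimuth ≈ 248°).

9.9°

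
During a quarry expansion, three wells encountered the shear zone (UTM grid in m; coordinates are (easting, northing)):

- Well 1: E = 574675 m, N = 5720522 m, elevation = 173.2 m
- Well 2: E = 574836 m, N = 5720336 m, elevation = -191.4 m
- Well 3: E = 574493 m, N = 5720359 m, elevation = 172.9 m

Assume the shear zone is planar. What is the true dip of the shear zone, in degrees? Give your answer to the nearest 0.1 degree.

56.0°

Let the plane be z = a·E + b·N + c.
Well 2−Well 1: 161a − 186b = −364.6;  Well 3−Well 1: −182a − 163b = −0.3.
Solving gives a = −0.98800, b = 1.10501.
Gradient magnitude |∇z| = √(a² + b²) = √(0.97615 + 1.22104) = 1.48229.
True dip = arctan(1.48229) = 56.0°, dipping toward SE (azimuth ≈ 138°).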